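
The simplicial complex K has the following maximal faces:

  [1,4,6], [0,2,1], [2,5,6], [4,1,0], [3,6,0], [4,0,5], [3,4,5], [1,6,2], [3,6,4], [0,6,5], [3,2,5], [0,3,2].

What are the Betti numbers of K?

K has 7 vertices, 18 edges, 12 triangles.
rank ∂_0 = 0, rank ∂_1 = 6 ⇒ b_0 = 7 − 0 − 6 = 1; all invariant factors of ∂_1 are 1 so no torsion. So H_0 = Z.
rank ∂_1 = 6, rank ∂_2 = 12 ⇒ b_1 = 18 − 6 − 12 = 0; ∂_2 has invariant factor(s) [2] giving torsion. So H_1 = Z_2.
rank ∂_2 = 12, rank ∂_3 = 0 ⇒ b_2 = 12 − 12 − 0 = 0. So H_2 = 0.

b_0 = 1, b_1 = 0, b_2 = 0.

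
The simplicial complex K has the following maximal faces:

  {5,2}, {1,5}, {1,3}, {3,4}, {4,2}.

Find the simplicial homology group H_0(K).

H_0 = Z.

Fix the vertex order 1 < 2 < 3 < 4 < 5 and write every simplex with vertices in increasing order. Then dim K = 1 and the simplices of K are:

  0-simplices (5): [1], [2], [3], [4], [5]
  1-simplices (5): [1,3], [1,5], [2,4], [2,5], [3,4]

Hence C_0 ≅ Z^5, C_1 ≅ Z^5.

The boundary map ∂_1: C_1 → C_0 is given by ∂[p,q] = [q] − [p]. For instance
  ∂[2,5] = [5] − [2].
The resulting 5×5 matrix has rank 4, and its Smith normal form has invariant factors (1,1,1,1).

Computing H_k = (kernel of ∂_k) / (image of ∂_{k+1}):

  H_0: rank C_0 − rank ∂_1 = 5 − 4 = 1, and the invariant factors of ∂_1 are all 1, so H_0 ≅ Z.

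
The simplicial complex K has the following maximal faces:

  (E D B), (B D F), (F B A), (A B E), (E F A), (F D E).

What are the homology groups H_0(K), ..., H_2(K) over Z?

H_0 ≅ Z,  H_1 = 0,  H_2 ≅ Z.

Take the total order A < B < D < E < F on the vertex set. Then K (dimension 2) consists of the simplices:

  0-simplices (5): A, B, D, E, F
  1-simplices (9): AB, AE, AF, BD, BE, BF, DE, DF, EF
  2-simplices (6): ABE, ABF, AEF, BDE, BDF, DEF

so the chain groups are C_0 ≅ Z^5, C_1 ≅ Z^9, C_2 ≅ Z^6.

Boundary ∂_1: C_1 → C_0 is given by ∂[p,q] = [q] − [p].
The 5×9 boundary matrix has rank 4 and Smith normal form diag(1,1,1,1).

∂_2: C_2 → C_1 acts by ∂[p,q,r] = [q,r] − [p,r] + [p,q]. For instance
  ∂ABF = BF − AF + AB,
  ∂AEF = EF − AF + AE.
The 9×6 boundary matrix has rank 5 and Smith normal form diag(1,1,1,1,1).

Computing H_k = (kernel of ∂_k) / (image of ∂_{k+1}):

  H_0: rank C_0 − rank ∂_1 = 5 − 4 = 1, and the invariant factors of ∂_1 are all 1, so H_0 = Z.
  H_1: rank ker ∂_1 − rank ∂_2 = (9 − 4) − 5 = 0, and the invariant factors of ∂_2 are all 1, so H_1 = 0.
  H_2: rank ker ∂_2 − rank ∂_3 = (6 − 5) − 0 = 1, and there is no ∂_3, so H_2 = Z.

(K is a triangulation of the 2-sphere S^2.)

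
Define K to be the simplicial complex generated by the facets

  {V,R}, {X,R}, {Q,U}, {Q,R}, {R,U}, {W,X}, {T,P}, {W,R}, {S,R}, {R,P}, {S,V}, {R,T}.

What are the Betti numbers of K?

b_0 = 1, b_1 = 4.

Fix the vertex order P < Q < R < S < T < U < V < W < X and write every simplex with vertices in increasing order. Then dim K = 1 and the simplices of K are:

  0-simplices (9): P, Q, R, S, T, U, V, W, X
  1-simplices (12): PR, PT, QR, QU, RS, RT, RU, RV, RW, RX, SV, WX

so the chain groups are C_0 ≅ Z^9, C_1 ≅ Z^12.

Boundary ∂_1: C_1 → C_0 maps an edge to its endpoints' difference, ∂[p,q] = q − p. For instance
  ∂WX = X − W.
As a 9×12 matrix over Z this has rank 8, with invariant factors (1,1,1,1,1,1,1,1).

From H_k ≅ ker(∂_k) / im(∂_{k+1}) we obtain:

  H_0: rank C_0 − rank ∂_1 = 9 − 8 = 1, and the invariant factors of ∂_1 are all 1, so H_0 = Z.
  H_1: rank ker ∂_1 − rank ∂_2 = (12 − 8) − 0 = 4, and there is no ∂_2, so H_1 = Z^4.

(K is a triangulation of a wedge of 4 circles.)

Hence the Betti numbers are b_0 = 1, b_1 = 4.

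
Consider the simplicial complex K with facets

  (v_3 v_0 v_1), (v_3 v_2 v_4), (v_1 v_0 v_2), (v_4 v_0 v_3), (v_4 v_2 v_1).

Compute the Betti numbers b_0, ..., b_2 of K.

b_0 = 1, b_1 = 1, b_2 = 0.

Take the total order v_0 < v_1 < v_2 < v_3 < v_4 on the vertex set. Then K (dimension 2) consists of the simplices:

  0-simplices (5): [v_0], [v_1], [v_2], [v_3], [v_4]
  1-simplices (10): [v_0,v_1], [v_0,v_2], [v_0,v_3], [v_0,v_4], [v_1,v_2], [v_1,v_3], [v_1,v_4], [v_2,v_3], [v_2,v_4], [v_3,v_4]
  2-simplices (5): [v_0,v_1,v_2], [v_0,v_1,v_3], [v_0,v_3,v_4], [v_1,v_2,v_4], [v_2,v_3,v_4]

giving chain groups C_0 ≅ Z^5, C_1 ≅ Z^10, C_2 ≅ Z^5.

∂_1: C_1 → C_0 sends each edge [p,q] (with p < q) to q − p. For instance
  ∂[v_1,v_4] = [v_4] − [v_1].
This gives a 5×10 integer matrix of rank 4; reducing to Smith normal form yields diagonal entries (1,1,1,1).

The boundary map ∂_2: C_2 → C_1 sends each 2-simplex [p,q,r] to [q,r] − [p,r] + [p,q]. For instance
  ∂[v_2,v_3,v_4] = [v_3,v_4] − [v_2,v_4] + [v_2,v_3],
  ∂[v_0,v_3,v_4] = [v_3,v_4] − [v_0,v_4] + [v_0,v_3].
The 10×5 boundary matrix has rank 5 and Smith normal form diag(1,1,1,1,1).

From H_k ≅ ker(∂_k) / im(∂_{k+1}) we obtain:

  H_0: rank C_0 − rank ∂_1 = 5 − 4 = 1, and the invariant factors of ∂_1 are all 1, so H_0 = Z.
  H_1: rank ker ∂_1 − rank ∂_2 = (10 − 4) − 5 = 1, and the invariant factors of ∂_2 are all 1, so H_1 = Z.
  H_2: rank ker ∂_2 − rank ∂_3 = (5 − 5) − 0 = 0, and there is no ∂_3, so H_2 = 0.

As a check, the Euler characteristic is 5 − 10 + 5 = 0, which agrees with 1 − 1 + 0 = 0.

Hence the Betti numbers are b_0 = 1, b_1 = 1, b_2 = 0.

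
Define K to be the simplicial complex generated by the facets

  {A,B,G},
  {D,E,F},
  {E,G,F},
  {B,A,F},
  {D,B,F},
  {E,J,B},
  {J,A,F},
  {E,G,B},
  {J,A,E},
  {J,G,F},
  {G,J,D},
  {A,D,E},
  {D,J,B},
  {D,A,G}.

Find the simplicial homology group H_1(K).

H_1 ≅ Z^2.

Fix the vertex order A < B < D < E < F < G < J and write every simplex with vertices in increasing order. Then dim K = 2 and the simplices of K are:

  0-simplices (7): A, B, D, E, F, G, J
  1-simplices (21): AB, AD, AE, AF, AG, AJ, BD, BE, BF, BG, BJ, DE, DF, DG, DJ, EF, EG, EJ, FG, FJ, GJ
  2-simplices (14): ABF, ABG, ADE, ADG, AEJ, AFJ, BDF, BDJ, BEG, BEJ, DEF, DGJ, EFG, FGJ

Hence C_0 ≅ Z^7, C_1 ≅ Z^21, C_2 ≅ Z^14.

∂_1: C_1 → C_0 sends each edge [p,q] (with p < q) to q − p.
The resulting 7×21 matrix has rank 6, and its Smith normal form has invariant factors (1,1,1,1,1,1).

The boundary map ∂_2: C_2 → C_1 maps a triangle to the signed sum of its edges. For instance
  ∂FGJ = GJ − FJ + FG,
  ∂BDF = DF − BF + BD.
The resulting 21×14 matrix has rank 13, and its Smith normal form has invariant factors (1,1,1,1,1,1,1,1,1,1,1,1,1).

From H_k ≅ ker(∂_k) / im(∂_{k+1}) we obtain:

  H_1: rank ker ∂_1 − rank ∂_2 = (21 − 6) − 13 = 2, and the invariant factors of ∂_2 are all 1, so H_1 ≅ Z^2.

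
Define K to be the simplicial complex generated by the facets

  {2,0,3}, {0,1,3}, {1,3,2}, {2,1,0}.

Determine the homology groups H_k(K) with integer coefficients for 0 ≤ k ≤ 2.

H_0 = Z,  H_1 = 0,  H_2 = Z.

We work with the vertex ordering 0 < 1 < 2 < 3. The simplices of K, each written with vertices in increasing order, are:

  0-simplices (4): [0], [1], [2], [3]
  1-simplices (6): [0,1], [0,2], [0,3], [1,2], [1,3], [2,3]
  2-simplices (4): [0,1,2], [0,1,3], [0,2,3], [1,2,3]

giving chain groups C_0 ≅ Z^4, C_1 ≅ Z^6, C_2 ≅ Z^4.

Boundary ∂_1: C_1 → C_0 is given by ∂[p,q] = [q] − [p].
The 4×6 boundary matrix has rank 3 and Smith normal form diag(1,1,1).

Boundary ∂_2: C_2 → C_1 sends each 2-simplex [p,q,r] to [q,r] − [p,r] + [p,q]. For instance
  ∂[1,2,3] = [2,3] − [1,3] + [1,2],
  ∂[0,2,3] = [2,3] − [0,3] + [0,2].
This gives a 6×4 integer matrix of rank 3; reducing to Smith normal form yields diagonal entries (1,1,1).

Reading off H_k = ker ∂_k / im ∂_{k+1}:

  H_0: rank C_0 − rank ∂_1 = 4 − 3 = 1, and the invariant factors of ∂_1 are all 1, so H_0 ≅ Z.
  H_1: rank ker ∂_1 − rank ∂_2 = (6 − 3) − 3 = 0, and the invariant factors of ∂_2 are all 1, so H_1 ≅ 0.
  H_2: rank ker ∂_2 − rank ∂_3 = (4 − 3) − 0 = 1, and there is no ∂_3, so H_2 ≅ Z.

(K is a triangulation of the 2-sphere S^2.)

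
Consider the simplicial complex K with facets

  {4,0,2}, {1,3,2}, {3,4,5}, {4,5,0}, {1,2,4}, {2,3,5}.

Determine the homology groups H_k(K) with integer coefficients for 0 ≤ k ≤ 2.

H_0 = Z,  H_1 = Z,  H_2 = 0.

K has 6 vertices, 12 edges, 6 triangles.
rank ∂_0 = 0, rank ∂_1 = 5 ⇒ b_0 = 6 − 0 − 5 = 1; all invariant factors of ∂_1 are 1 so no torsion. So H_0 ≅ Z.
rank ∂_1 = 5, rank ∂_2 = 6 ⇒ b_1 = 12 − 5 − 6 = 1; all invariant factors of ∂_2 are 1 so no torsion. So H_1 ≅ Z.
rank ∂_2 = 6, rank ∂_3 = 0 ⇒ b_2 = 6 − 6 − 0 = 0. So H_2 ≅ 0.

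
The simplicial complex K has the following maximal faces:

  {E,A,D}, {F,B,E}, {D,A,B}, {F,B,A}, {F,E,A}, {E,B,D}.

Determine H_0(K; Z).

Fix the vertex order A < B < D < E < F and write every simplex with vertices in increasing order. Then dim K = 2 and the simplices of K are:

  0-simplices (5): A, B, D, E, F
  1-simplices (9): AB, AD, AE, AF, BD, BE, BF, DE, EF
  2-simplices (6): ABD, ABF, ADE, AEF, BDE, BEF

Hence C_0 ≅ Z^5, C_1 ≅ Z^9, C_2 ≅ Z^6.

Boundary ∂_1: C_1 → C_0 maps an edge to its endpoints' difference, ∂[p,q] = q − p.
This gives a 5×9 integer matrix of rank 4; reducing to Smith normal form yields diagonal entries (1,1,1,1).

Boundary ∂_2: C_2 → C_1 maps a triangle to the signed sum of its edges. For instance
  ∂BDE = DE − BE + BD,
  ∂AEF = EF − AF + AE.
This gives a 9×6 integer matrix of rank 5; reducing to Smith normal form yields diagonal entries (1,1,1,1,1).

From H_k ≅ ker(∂_k) / im(∂_{k+1}) we obtain:

  H_0: rank C_0 − rank ∂_1 = 5 − 4 = 1, and the invariant factors of ∂_1 are all 1, so H_0 ≅ Z.

(K is a triangulation of the 2-sphere S^2.)

H_0 ≅ Z.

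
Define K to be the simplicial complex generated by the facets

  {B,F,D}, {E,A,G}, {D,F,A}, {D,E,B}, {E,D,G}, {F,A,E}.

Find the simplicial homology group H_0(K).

H_0 ≅ Z.

K has 6 vertices, 12 edges, 6 triangles.
rank ∂_0 = 0, rank ∂_1 = 5 ⇒ b_0 = 6 − 0 − 5 = 1; all invariant factors of ∂_1 are 1 so no torsion. So H_0 = Z.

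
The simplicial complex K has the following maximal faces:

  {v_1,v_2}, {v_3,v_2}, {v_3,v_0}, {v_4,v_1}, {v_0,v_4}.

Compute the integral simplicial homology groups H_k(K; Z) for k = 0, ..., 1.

H_0 = Z,  H_1 = Z.

Take the total order v_0 < v_1 < v_2 < v_3 < v_4 on the vertex set. Then K (dimension 1) consists of the simplices:

  0-simplices (5): [v_0], [v_1], [v_2], [v_3], [v_4]
  1-simplices (5): [v_0,v_3], [v_0,v_4], [v_1,v_2], [v_1,v_4], [v_2,v_3]

so the chain groups are C_0 ≅ Z^5, C_1 ≅ Z^5.

The boundary map ∂_1: C_1 → C_0 is given by ∂[p,q] = [q] − [p]. For instance
  ∂[v_1,v_4] = [v_4] − [v_1].
This gives a 5×5 integer matrix of rank 4; reducing to Smith normal form yields diagonal entries (1,1,1,1).

Now H_k = ker ∂_k / im ∂_{k+1}, so:

  H_0: rank C_0 − rank ∂_1 = 5 − 4 = 1, and the invariant factors of ∂_1 are all 1, so H_0 ≅ Z.
  H_1: rank ker ∂_1 − rank ∂_2 = (5 − 4) − 0 = 1, and there is no ∂_2, so H_1 ≅ Z.

As a check, the Euler characteristic is 5 − 5 = 0, which agrees with 1 − 1 = 0.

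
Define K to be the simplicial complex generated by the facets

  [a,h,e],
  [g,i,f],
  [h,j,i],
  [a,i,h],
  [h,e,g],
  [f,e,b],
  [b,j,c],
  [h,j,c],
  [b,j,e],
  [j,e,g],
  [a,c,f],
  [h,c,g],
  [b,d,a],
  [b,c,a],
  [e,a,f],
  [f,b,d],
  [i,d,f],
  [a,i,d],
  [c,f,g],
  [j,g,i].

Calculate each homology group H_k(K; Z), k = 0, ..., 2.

H_0 ≅ Z,  H_1 ≅ Z ⊕ Z/2Z,  H_2 = 0.

Fix the vertex order a < b < c < d < e < f < g < h < i < j and write every simplex with vertices in increasing order. Then dim K = 2 and the simplices of K are:

  0-simplices (10): a, b, c, d, e, f, g, h, i, j
  1-simplices (30): ab, ac, ad, ae, af, ah, ai, bc, bd, be, bf, bj, cf, cg, ch, cj, df, di, ef, eg, eh, ej, fg, fi, gh, gi, gj, hi, hj, ij
  2-simplices (20): abc, abd, acf, adi, aef, aeh, ahi, bcj, bdf, bef, bej, cfg, cgh, chj, dfi, egh, egj, fgi, gij, hij

Hence C_0 ≅ Z^10, C_1 ≅ Z^30, C_2 ≅ Z^20.

The boundary map ∂_1: C_1 → C_0 maps an edge to its endpoints' difference, ∂[p,q] = q − p.
This gives a 10×30 integer matrix of rank 9; reducing to Smith normal form yields diagonal entries (1,1,1,1,1,1,1,1,1).

∂_2: C_2 → C_1 sends each 2-simplex [p,q,r] to [q,r] − [p,r] + [p,q]. For instance
  ∂adi = di − ai + ad,
  ∂abc = bc − ac + ab.
The resulting 30×20 matrix has rank 20, and its Smith normal form has invariant factors (1,1,1,1,1,1,1,1,1,1,1,1,1,1,1,1,1,1,1,2).

Reading off H_k = ker ∂_k / im ∂_{k+1}:

  H_0: rank C_0 − rank ∂_1 = 10 − 9 = 1, and the invariant factors of ∂_1 are all 1, so H_0 = Z.
  H_1: rank ker ∂_1 − rank ∂_2 = (30 − 9) − 20 = 1, and ∂_2 has invariant factor 2 > 1, so H_1 = Z ⊕ Z/2Z.
  H_2: rank ker ∂_2 − rank ∂_3 = (20 − 20) − 0 = 0, and there is no ∂_3, so H_2 = 0.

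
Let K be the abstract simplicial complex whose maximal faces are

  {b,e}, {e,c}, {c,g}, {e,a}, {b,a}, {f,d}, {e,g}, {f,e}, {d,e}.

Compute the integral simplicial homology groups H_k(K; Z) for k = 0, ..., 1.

Take the total order a < b < c < d < e < f < g on the vertex set. Then K (dimension 1) consists of the simplices:

  0-simplices (7): a, b, c, d, e, f, g
  1-simplices (9): ab, ae, be, ce, cg, de, df, ef, eg

giving chain groups C_0 ≅ Z^7, C_1 ≅ Z^9.

Boundary ∂_1: C_1 → C_0 maps an edge to its endpoints' difference, ∂[p,q] = q − p.
The resulting 7×9 matrix has rank 6, and its Smith normal form has invariant factors (1,1,1,1,1,1).

From H_k ≅ ker(∂_k) / im(∂_{k+1}) we obtain:

  H_0: rank C_0 − rank ∂_1 = 7 − 6 = 1, and the invariant factors of ∂_1 are all 1, so H_0 = Z.
  H_1: rank ker ∂_1 − rank ∂_2 = (9 − 6) − 0 = 3, and there is no ∂_2, so H_1 = Z^3.

(K is a triangulation of a wedge of 3 circles.)

H_0 ≅ Z,  H_1 ≅ Z^3.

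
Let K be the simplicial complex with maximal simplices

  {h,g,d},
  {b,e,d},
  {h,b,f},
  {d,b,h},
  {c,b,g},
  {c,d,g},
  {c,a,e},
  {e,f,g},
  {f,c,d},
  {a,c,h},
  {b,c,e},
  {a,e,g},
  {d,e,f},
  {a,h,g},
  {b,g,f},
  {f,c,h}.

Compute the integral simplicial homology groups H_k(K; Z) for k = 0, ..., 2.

H_0 = Z,  H_1 = Z^2,  H_2 = Z.

We work with the vertex ordering a < b < c < d < e < f < g < h. The simplices of K, each written with vertices in increasing order, are:

  0-simplices (8): a, b, c, d, e, f, g, h
  1-simplices (24): ac, ae, ag, ah, bc, bd, be, bf, bg, bh, cd, ce, cf, cg, ch, de, df, dg, dh, ef, eg, fg, fh, gh
  2-simplices (16): ace, ach, aeg, agh, bce, bcg, bde, bdh, bfg, bfh, cdf, cdg, cfh, def, dgh, efg

giving chain groups C_0 ≅ Z^8, C_1 ≅ Z^24, C_2 ≅ Z^16.

∂_1: C_1 → C_0 sends each edge [p,q] (with p < q) to q − p. For instance
  ∂ch = h − c.
The 8×24 boundary matrix has rank 7 and Smith normal form diag(1,1,1,1,1,1,1).

∂_2: C_2 → C_1 sends each 2-simplex [p,q,r] to [q,r] − [p,r] + [p,q]. For instance
  ∂ach = ch − ah + ac,
  ∂ace = ce − ae + ac.
This gives a 24×16 integer matrix of rank 15; reducing to Smith normal form yields diagonal entries (1,1,1,1,1,1,1,1,1,1,1,1,1,1,1).

Computing H_k = (kernel of ∂_k) / (image of ∂_{k+1}):

  H_0: rank C_0 − rank ∂_1 = 8 − 7 = 1, and the invariant factors of ∂_1 are all 1, so H_0 ≅ Z.
  H_1: rank ker ∂_1 − rank ∂_2 = (24 − 7) − 15 = 2, and the invariant factors of ∂_2 are all 1, so H_1 ≅ Z^2.
  H_2: rank ker ∂_2 − rank ∂_3 = (16 − 15) − 0 = 1, and there is no ∂_3, so H_2 ≅ Z.

(K is a triangulation of the torus T^2.)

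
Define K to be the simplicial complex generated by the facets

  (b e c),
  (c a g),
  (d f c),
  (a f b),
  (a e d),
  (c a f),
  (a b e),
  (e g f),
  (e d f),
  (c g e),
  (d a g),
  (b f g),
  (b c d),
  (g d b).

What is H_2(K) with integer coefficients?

K has 7 vertices, 21 edges, 14 triangles.
rank ∂_2 = 13, rank ∂_3 = 0 ⇒ b_2 = 14 − 13 − 0 = 1. So H_2 = Z.

H_2 ≅ Z.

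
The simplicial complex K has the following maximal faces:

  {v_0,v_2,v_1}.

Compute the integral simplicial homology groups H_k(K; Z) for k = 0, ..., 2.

H_0 ≅ Z,  H_1 = 0,  H_2 = 0.

Take the total order v_0 < v_1 < v_2 on the vertex set. Then K (dimension 2) consists of the simplices:

  0-simplices (3): [v_0], [v_1], [v_2]
  1-simplices (3): [v_0,v_1], [v_0,v_2], [v_1,v_2]
  2-simplices (1): [v_0,v_1,v_2]

giving chain groups C_0 ≅ Z^3, C_1 ≅ Z^3, C_2 ≅ Z^1.

Boundary ∂_1: C_1 → C_0 maps an edge to its endpoints' difference, ∂[p,q] = q − p. For instance
  ∂[v_0,v_2] = [v_2] − [v_0].
The resulting 3×3 matrix has rank 2, and its Smith normal form has invariant factors (1,1).

The boundary map ∂_2: C_2 → C_1 sends each 2-simplex [p,q,r] to [q,r] − [p,r] + [p,q]. For instance
  ∂[v_0,v_1,v_2] = [v_1,v_2] − [v_0,v_2] + [v_0,v_1].
The 3×1 boundary matrix has rank 1 and Smith normal form diag(1).

Now H_k = ker ∂_k / im ∂_{k+1}, so:

  H_0: rank C_0 − rank ∂_1 = 3 − 2 = 1, and the invariant factors of ∂_1 are all 1, so H_0 = Z.
  H_1: rank ker ∂_1 − rank ∂_2 = (3 − 2) − 1 = 0, and the invariant factors of ∂_2 are all 1, so H_1 = 0.
  H_2: rank ker ∂_2 − rank ∂_3 = (1 − 1) − 0 = 0, and there is no ∂_3, so H_2 = 0.

As a check, the Euler characteristic is 3 − 3 + 1 = 1, which agrees with 1 − 0 + 0 = 1.
(K is a triangulation of the 2-simplex.)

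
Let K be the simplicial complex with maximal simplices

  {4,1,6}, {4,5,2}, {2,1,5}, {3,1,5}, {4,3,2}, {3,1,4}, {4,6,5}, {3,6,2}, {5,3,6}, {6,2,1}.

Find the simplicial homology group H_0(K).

H_0 ≅ Z.

Take the total order 1 < 2 < 3 < 4 < 5 < 6 on the vertex set. Then K (dimension 2) consists of the simplices:

  0-simplices (6): [1], [2], [3], [4], [5], [6]
  1-simplices (15): [1,2], [1,3], [1,4], [1,5], [1,6], [2,3], [2,4], [2,5], [2,6], [3,4], [3,5], [3,6], [4,5], [4,6], [5,6]
  2-simplices (10): [1,2,5], [1,2,6], [1,3,4], [1,3,5], [1,4,6], [2,3,4], [2,3,6], [2,4,5], [3,5,6], [4,5,6]

giving chain groups C_0 ≅ Z^6, C_1 ≅ Z^15, C_2 ≅ Z^10.

The boundary map ∂_1: C_1 → C_0 is given by ∂[p,q] = [q] − [p]. For instance
  ∂[3,5] = [5] − [3].
The resulting 6×15 matrix has rank 5, and its Smith normal form has invariant factors (1,1,1,1,1).

Boundary ∂_2: C_2 → C_1 maps a triangle to the signed sum of its edges. For instance
  ∂[3,5,6] = [5,6] − [3,6] + [3,5],
  ∂[2,4,5] = [4,5] − [2,5] + [2,4].
The 15×10 boundary matrix has rank 10 and Smith normal form diag(1,1,1,1,1,1,1,1,1,2).

Reading off H_k = ker ∂_k / im ∂_{k+1}:

  H_0: rank C_0 − rank ∂_1 = 6 − 5 = 1, and the invariant factors of ∂_1 are all 1, so H_0 = Z.

(K is a triangulation of the real projective plane RP^2.)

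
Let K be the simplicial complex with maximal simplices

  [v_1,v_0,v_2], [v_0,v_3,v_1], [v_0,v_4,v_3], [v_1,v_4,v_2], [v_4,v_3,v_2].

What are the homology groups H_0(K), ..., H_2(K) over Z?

We work with the vertex ordering v_0 < v_1 < v_2 < v_3 < v_4. The simplices of K, each written with vertices in increasing order, are:

  0-simplices (5): [v_0], [v_1], [v_2], [v_3], [v_4]
  1-simplices (10): [v_0,v_1], [v_0,v_2], [v_0,v_3], [v_0,v_4], [v_1,v_2], [v_1,v_3], [v_1,v_4], [v_2,v_3], [v_2,v_4], [v_3,v_4]
  2-simplices (5): [v_0,v_1,v_2], [v_0,v_1,v_3], [v_0,v_3,v_4], [v_1,v_2,v_4], [v_2,v_3,v_4]

so the chain groups are C_0 ≅ Z^5, C_1 ≅ Z^10, C_2 ≅ Z^5.

The boundary map ∂_1: C_1 → C_0 maps an edge to its endpoints' difference, ∂[p,q] = q − p. For instance
  ∂[v_0,v_1] = [v_1] − [v_0].
The 5×10 boundary matrix has rank 4 and Smith normal form diag(1,1,1,1).

∂_2: C_2 → C_1 maps a triangle to the signed sum of its edges. For instance
  ∂[v_0,v_3,v_4] = [v_3,v_4] − [v_0,v_4] + [v_0,v_3],
  ∂[v_0,v_1,v_3] = [v_1,v_3] − [v_0,v_3] + [v_0,v_1].
As a 10×5 matrix over Z this has rank 5, with invariant factors (1,1,1,1,1).

Reading off H_k = ker ∂_k / im ∂_{k+1}:

  H_0: rank C_0 − rank ∂_1 = 5 − 4 = 1, and the invariant factors of ∂_1 are all 1, so H_0 = Z.
  H_1: rank ker ∂_1 − rank ∂_2 = (10 − 4) − 5 = 1, and the invariant factors of ∂_2 are all 1, so H_1 = Z.
  H_2: rank ker ∂_2 − rank ∂_3 = (5 − 5) − 0 = 0, and there is no ∂_3, so H_2 = 0.

(K is a triangulation of the Möbius band.)

H_0 ≅ Z,  H_1 ≅ Z,  H_2 = 0.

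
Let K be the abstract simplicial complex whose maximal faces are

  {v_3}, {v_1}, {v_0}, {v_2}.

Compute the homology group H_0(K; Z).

Order the vertices as v_0 < v_1 < v_2 < v_3. Listing each simplex with vertices in this order, K has dimension 0 with simplices:

  0-simplices (4): [v_0], [v_1], [v_2], [v_3]

giving chain groups C_0 ≅ Z^4.

Now H_k = ker ∂_k / im ∂_{k+1}, so:

  H_0: rank C_0 − rank ∂_1 = 4 − 0 = 4, and there is no ∂_1, so H_0 = Z^4.

H_0 = Z^4.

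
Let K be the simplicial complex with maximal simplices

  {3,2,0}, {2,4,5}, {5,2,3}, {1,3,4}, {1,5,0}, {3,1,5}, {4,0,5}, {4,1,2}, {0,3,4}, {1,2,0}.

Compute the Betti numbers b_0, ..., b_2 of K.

b_0 = 1, b_1 = 0, b_2 = 0.

Fix the vertex order 0 < 1 < 2 < 3 < 4 < 5 and write every simplex with vertices in increasing order. Then dim K = 2 and the simplices of K are:

  0-simplices (6): [0], [1], [2], [3], [4], [5]
  1-simplices (15): [0,1], [0,2], [0,3], [0,4], [0,5], [1,2], [1,3], [1,4], [1,5], [2,3], [2,4], [2,5], [3,4], [3,5], [4,5]
  2-simplices (10): [0,1,2], [0,1,5], [0,2,3], [0,3,4], [0,4,5], [1,2,4], [1,3,4], [1,3,5], [2,3,5], [2,4,5]

Hence C_0 ≅ Z^6, C_1 ≅ Z^15, C_2 ≅ Z^10.

The boundary map ∂_1: C_1 → C_0 maps an edge to its endpoints' difference, ∂[p,q] = q − p.
The resulting 6×15 matrix has rank 5, and its Smith normal form has invariant factors (1,1,1,1,1).

∂_2: C_2 → C_1 acts by ∂[p,q,r] = [q,r] − [p,r] + [p,q]. For instance
  ∂[2,4,5] = [4,5] − [2,5] + [2,4],
  ∂[1,3,4] = [3,4] − [1,4] + [1,3].
The resulting 15×10 matrix has rank 10, and its Smith normal form has invariant factors (1,1,1,1,1,1,1,1,1,2).

Reading off H_k = ker ∂_k / im ∂_{k+1}:

  H_0: rank C_0 − rank ∂_1 = 6 − 5 = 1, and the invariant factors of ∂_1 are all 1, so H_0 = Z.
  H_1: rank ker ∂_1 − rank ∂_2 = (15 − 5) − 10 = 0, and ∂_2 has invariant factor 2 > 1, so H_1 = Z/2Z.
  H_2: rank ker ∂_2 − rank ∂_3 = (10 − 10) − 0 = 0, and there is no ∂_3, so H_2 = 0.

(K is a triangulation of the real projective plane RP^2.)

Hence the Betti numbers are b_0 = 1, b_1 = 0, b_2 = 0.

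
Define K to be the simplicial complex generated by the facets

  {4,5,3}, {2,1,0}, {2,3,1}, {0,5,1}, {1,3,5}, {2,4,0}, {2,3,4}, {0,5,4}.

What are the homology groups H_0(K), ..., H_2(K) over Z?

We work with the vertex ordering 0 < 1 < 2 < 3 < 4 < 5. The simplices of K, each written with vertices in increasing order, are:

  0-simplices (6): [0], [1], [2], [3], [4], [5]
  1-simplices (12): [0,1], [0,2], [0,4], [0,5], [1,2], [1,3], [1,5], [2,3], [2,4], [3,4], [3,5], [4,5]
  2-simplices (8): [0,1,2], [0,1,5], [0,2,4], [0,4,5], [1,2,3], [1,3,5], [2,3,4], [3,4,5]

giving chain groups C_0 ≅ Z^6, C_1 ≅ Z^12, C_2 ≅ Z^8.

∂_1: C_1 → C_0 maps an edge to its endpoints' difference, ∂[p,q] = q − p.
As a 6×12 matrix over Z this has rank 5, with invariant factors (1,1,1,1,1).

∂_2: C_2 → C_1 acts by ∂[p,q,r] = [q,r] − [p,r] + [p,q]. For instance
  ∂[0,1,5] = [1,5] − [0,5] + [0,1],
  ∂[1,2,3] = [2,3] − [1,3] + [1,2].
The resulting 12×8 matrix has rank 7, and its Smith normal form has invariant factors (1,1,1,1,1,1,1).

Now H_k = ker ∂_k / im ∂_{k+1}, so:

  H_0: rank C_0 − rank ∂_1 = 6 − 5 = 1, and the invariant factors of ∂_1 are all 1, so H_0 = Z.
  H_1: rank ker ∂_1 − rank ∂_2 = (12 − 5) − 7 = 0, and the invariant factors of ∂_2 are all 1, so H_1 = 0.
  H_2: rank ker ∂_2 − rank ∂_3 = (8 − 7) − 0 = 1, and there is no ∂_3, so H_2 = Z.

(K is a triangulation of the 2-sphere S^2.)

H_0 ≅ Z,  H_1 = 0,  H_2 ≅ Z.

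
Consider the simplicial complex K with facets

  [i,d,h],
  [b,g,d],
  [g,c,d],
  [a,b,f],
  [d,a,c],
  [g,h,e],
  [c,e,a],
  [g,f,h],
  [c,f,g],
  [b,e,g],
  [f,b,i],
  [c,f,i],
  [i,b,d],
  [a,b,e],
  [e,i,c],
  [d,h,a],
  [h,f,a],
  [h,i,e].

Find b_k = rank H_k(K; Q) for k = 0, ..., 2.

Fix the vertex order a < b < c < d < e < f < g < h < i and write every simplex with vertices in increasing order. Then dim K = 2 and the simplices of K are:

  0-simplices (9): a, b, c, d, e, f, g, h, i
  1-simplices (27): ab, ac, ad, ae, af, ah, bd, be, bf, bg, bi, cd, ce, cf, cg, ci, dg, dh, di, eg, eh, ei, fg, fh, fi, gh, hi
  2-simplices (18): abe, abf, acd, ace, adh, afh, bdg, bdi, beg, bfi, cdg, cei, cfg, cfi, dhi, egh, ehi, fgh

so the chain groups are C_0 ≅ Z^9, C_1 ≅ Z^27, C_2 ≅ Z^18.

∂_1: C_1 → C_0 maps an edge to its endpoints' difference, ∂[p,q] = q − p.
The 9×27 boundary matrix has rank 8 and Smith normal form diag(1,1,1,1,1,1,1,1).

The boundary map ∂_2: C_2 → C_1 sends each 2-simplex [p,q,r] to [q,r] − [p,r] + [p,q]. For instance
  ∂abf = bf − af + ab,
  ∂acd = cd − ad + ac.
The 27×18 boundary matrix has rank 17 and Smith normal form diag(1,1,1,1,1,1,1,1,1,1,1,1,1,1,1,1,1).

From H_k ≅ ker(∂_k) / im(∂_{k+1}) we obtain:

  H_0: rank C_0 − rank ∂_1 = 9 − 8 = 1, and the invariant factors of ∂_1 are all 1, so H_0 ≅ Z.
  H_1: rank ker ∂_1 − rank ∂_2 = (27 − 8) − 17 = 2, and the invariant factors of ∂_2 are all 1, so H_1 ≅ Z^2.
  H_2: rank ker ∂_2 − rank ∂_3 = (18 − 17) − 0 = 1, and there is no ∂_3, so H_2 ≅ Z.

Hence the Betti numbers are b_0 = 1, b_1 = 2, b_2 = 1.

b_0 = 1, b_1 = 2, b_2 = 1.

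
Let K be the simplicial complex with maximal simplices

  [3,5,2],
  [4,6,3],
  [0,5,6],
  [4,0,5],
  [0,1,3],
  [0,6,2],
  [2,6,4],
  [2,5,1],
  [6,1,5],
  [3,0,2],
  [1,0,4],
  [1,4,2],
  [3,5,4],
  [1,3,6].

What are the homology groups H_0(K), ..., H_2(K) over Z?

Order the vertices as 0 < 1 < 2 < 3 < 4 < 5 < 6. Listing each simplex with vertices in this order, K has dimension 2 with simplices:

  0-simplices (7): [0], [1], [2], [3], [4], [5], [6]
  1-simplices (21): [0,1], [0,2], [0,3], [0,4], [0,5], [0,6], [1,2], [1,3], [1,4], [1,5], [1,6], [2,3], [2,4], [2,5], [2,6], [3,4], [3,5], [3,6], [4,5], [4,6], [5,6]
  2-simplices (14): [0,1,3], [0,1,4], [0,2,3], [0,2,6], [0,4,5], [0,5,6], [1,2,4], [1,2,5], [1,3,6], [1,5,6], [2,3,5], [2,4,6], [3,4,5], [3,4,6]

so the chain groups are C_0 ≅ Z^7, C_1 ≅ Z^21, C_2 ≅ Z^14.

Boundary ∂_1: C_1 → C_0 sends each edge [p,q] (with p < q) to q − p.
The 7×21 boundary matrix has rank 6 and Smith normal form diag(1,1,1,1,1,1).

∂_2: C_2 → C_1 maps a triangle to the signed sum of its edges. For instance
  ∂[2,4,6] = [4,6] − [2,6] + [2,4],
  ∂[3,4,6] = [4,6] − [3,6] + [3,4].
The resulting 21×14 matrix has rank 13, and its Smith normal form has invariant factors (1,1,1,1,1,1,1,1,1,1,1,1,1).

From H_k ≅ ker(∂_k) / im(∂_{k+1}) we obtain:

  H_0: rank C_0 − rank ∂_1 = 7 − 6 = 1, and the invariant factors of ∂_1 are all 1, so H_0 ≅ Z.
  H_1: rank ker ∂_1 − rank ∂_2 = (21 − 6) − 13 = 2, and the invariant factors of ∂_2 are all 1, so H_1 ≅ Z^2.
  H_2: rank ker ∂_2 − rank ∂_3 = (14 − 13) − 0 = 1, and there is no ∂_3, so H_2 ≅ Z.

H_0 ≅ Z,  H_1 ≅ Z^2,  H_2 ≅ Z.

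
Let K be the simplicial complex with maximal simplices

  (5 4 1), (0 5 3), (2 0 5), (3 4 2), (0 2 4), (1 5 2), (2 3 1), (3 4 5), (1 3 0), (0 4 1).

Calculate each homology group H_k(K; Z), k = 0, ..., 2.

H_0 ≅ Z,  H_1 ≅ Z/2Z,  H_2 = 0.

K has 6 vertices, 15 edges, 10 triangles.
rank ∂_0 = 0, rank ∂_1 = 5 ⇒ b_0 = 6 − 0 − 5 = 1; all invariant factors of ∂_1 are 1 so no torsion. So H_0 = Z.
rank ∂_1 = 5, rank ∂_2 = 10 ⇒ b_1 = 15 − 5 − 10 = 0; ∂_2 has invariant factor(s) [2] giving torsion. So H_1 = Z/2Z.
rank ∂_2 = 10, rank ∂_3 = 0 ⇒ b_2 = 10 − 10 − 0 = 0. So H_2 = 0.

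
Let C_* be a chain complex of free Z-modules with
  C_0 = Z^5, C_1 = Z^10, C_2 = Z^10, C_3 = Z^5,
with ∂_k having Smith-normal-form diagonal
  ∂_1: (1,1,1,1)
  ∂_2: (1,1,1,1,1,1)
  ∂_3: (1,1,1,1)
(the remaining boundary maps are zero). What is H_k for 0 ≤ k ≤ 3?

H_0: b_0 = 5 − 0 − 4 = 1; torsion from ∂_1 factors > 1: none. So H_0 ≅ Z.
H_1: b_1 = 10 − 4 − 6 = 0; torsion from ∂_2 factors > 1: none. So H_1 ≅ 0.
H_2: b_2 = 10 − 6 − 4 = 0; torsion from ∂_3 factors > 1: none. So H_2 ≅ 0.
H_3: b_3 = 5 − 4 − 0 = 1; torsion from ∂_4 factors > 1: none. So H_3 ≅ Z.

H_0 ≅ Z,  H_1 = 0,  H_2 = 0,  H_3 ≅ Z.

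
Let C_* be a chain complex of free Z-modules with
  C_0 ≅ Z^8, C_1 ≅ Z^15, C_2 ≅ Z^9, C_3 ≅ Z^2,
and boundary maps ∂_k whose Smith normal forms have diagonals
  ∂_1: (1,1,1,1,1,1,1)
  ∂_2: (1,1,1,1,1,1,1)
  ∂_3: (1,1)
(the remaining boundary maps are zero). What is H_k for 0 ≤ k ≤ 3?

H_0: b_0 = 8 − 0 − 7 = 1; torsion from ∂_1 factors > 1: none. So H_0 = Z.
H_1: b_1 = 15 − 7 − 7 = 1; torsion from ∂_2 factors > 1: none. So H_1 = Z.
H_2: b_2 = 9 − 7 − 2 = 0; torsion from ∂_3 factors > 1: none. So H_2 = 0.
H_3: b_3 = 2 − 2 − 0 = 0; torsion from ∂_4 factors > 1: none. So H_3 = 0.

H_0 = Z,  H_1 = Z,  H_2 = 0,  H_3 = 0.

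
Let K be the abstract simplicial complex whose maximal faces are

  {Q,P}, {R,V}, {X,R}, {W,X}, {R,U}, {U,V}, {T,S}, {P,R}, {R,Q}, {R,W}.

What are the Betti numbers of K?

b_0 = 2, b_1 = 3.

We work with the vertex ordering P < Q < R < S < T < U < V < W < X. The simplices of K, each written with vertices in increasing order, are:

  0-simplices (9): P, Q, R, S, T, U, V, W, X
  1-simplices (10): PQ, PR, QR, RU, RV, RW, RX, ST, UV, WX

Hence C_0 ≅ Z^9, C_1 ≅ Z^10.

The boundary map ∂_1: C_1 → C_0 sends each edge [p,q] (with p < q) to q − p. For instance
  ∂PQ = Q − P.
This gives a 9×10 integer matrix of rank 7; reducing to Smith normal form yields diagonal entries (1,1,1,1,1,1,1).

Computing H_k = (kernel of ∂_k) / (image of ∂_{k+1}):

  H_0: rank C_0 − rank ∂_1 = 9 − 7 = 2, and the invariant factors of ∂_1 are all 1, so H_0 = Z^2.
  H_1: rank ker ∂_1 − rank ∂_2 = (10 − 7) − 0 = 3, and there is no ∂_2, so H_1 = Z^3.

As a check, the Euler characteristic is 9 − 10 = -1, which agrees with 2 − 3 = -1.
(K is a triangulation of the disjoint union of a wedge of 3 circles and the 1-simplex.)

Hence the Betti numbers are b_0 = 2, b_1 = 3.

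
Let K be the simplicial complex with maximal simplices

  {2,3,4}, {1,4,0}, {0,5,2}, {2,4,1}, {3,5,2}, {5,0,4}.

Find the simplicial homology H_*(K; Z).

H_0 = Z,  H_1 = Z,  H_2 = 0.

We work with the vertex ordering 0 < 1 < 2 < 3 < 4 < 5. The simplices of K, each written with vertices in increasing order, are:

  0-simplices (6): [0], [1], [2], [3], [4], [5]
  1-simplices (12): [0,1], [0,2], [0,4], [0,5], [1,2], [1,4], [2,3], [2,4], [2,5], [3,4], [3,5], [4,5]
  2-simplices (6): [0,1,4], [0,2,5], [0,4,5], [1,2,4], [2,3,4], [2,3,5]

Hence C_0 ≅ Z^6, C_1 ≅ Z^12, C_2 ≅ Z^6.

The boundary map ∂_1: C_1 → C_0 is given by ∂[p,q] = [q] − [p]. For instance
  ∂[2,5] = [5] − [2].
The 6×12 boundary matrix has rank 5 and Smith normal form diag(1,1,1,1,1).

The boundary map ∂_2: C_2 → C_1 sends each 2-simplex [p,q,r] to [q,r] − [p,r] + [p,q]. For instance
  ∂[2,3,4] = [3,4] − [2,4] + [2,3],
  ∂[0,4,5] = [4,5] − [0,5] + [0,4].
This gives a 12×6 integer matrix of rank 6; reducing to Smith normal form yields diagonal entries (1,1,1,1,1,1).

From H_k ≅ ker(∂_k) / im(∂_{k+1}) we obtain:

  H_0: rank C_0 − rank ∂_1 = 6 − 5 = 1, and the invariant factors of ∂_1 are all 1, so H_0 ≅ Z.
  H_1: rank ker ∂_1 − rank ∂_2 = (12 − 5) − 6 = 1, and the invariant factors of ∂_2 are all 1, so H_1 ≅ Z.
  H_2: rank ker ∂_2 − rank ∂_3 = (6 − 6) − 0 = 0, and there is no ∂_3, so H_2 ≅ 0.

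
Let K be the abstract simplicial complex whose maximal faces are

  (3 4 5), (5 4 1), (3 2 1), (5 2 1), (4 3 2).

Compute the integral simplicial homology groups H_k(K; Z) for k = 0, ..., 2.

H_0 = Z,  H_1 = Z,  H_2 = 0.

Fix the vertex order 1 < 2 < 3 < 4 < 5 and write every simplex with vertices in increasing order. Then dim K = 2 and the simplices of K are:

  0-simplices (5): [1], [2], [3], [4], [5]
  1-simplices (10): [1,2], [1,3], [1,4], [1,5], [2,3], [2,4], [2,5], [3,4], [3,5], [4,5]
  2-simplices (5): [1,2,3], [1,2,5], [1,4,5], [2,3,4], [3,4,5]

Hence C_0 ≅ Z^5, C_1 ≅ Z^10, C_2 ≅ Z^5.

Boundary ∂_1: C_1 → C_0 sends each edge [p,q] (with p < q) to q − p.
As a 5×10 matrix over Z this has rank 4, with invariant factors (1,1,1,1).

The boundary map ∂_2: C_2 → C_1 acts by ∂[p,q,r] = [q,r] − [p,r] + [p,q]. For instance
  ∂[1,4,5] = [4,5] − [1,5] + [1,4],
  ∂[2,3,4] = [3,4] − [2,4] + [2,3].
As a 10×5 matrix over Z this has rank 5, with invariant factors (1,1,1,1,1).

Reading off H_k = ker ∂_k / im ∂_{k+1}:

  H_0: rank C_0 − rank ∂_1 = 5 − 4 = 1, and the invariant factors of ∂_1 are all 1, so H_0 = Z.
  H_1: rank ker ∂_1 − rank ∂_2 = (10 − 4) − 5 = 1, and the invariant factors of ∂_2 are all 1, so H_1 = Z.
  H_2: rank ker ∂_2 − rank ∂_3 = (5 − 5) − 0 = 0, and there is no ∂_3, so H_2 = 0.

(K is a triangulation of the Möbius band.)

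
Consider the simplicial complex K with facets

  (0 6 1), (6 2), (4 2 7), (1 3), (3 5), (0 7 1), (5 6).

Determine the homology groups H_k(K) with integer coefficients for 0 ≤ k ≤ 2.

H_0 = Z,  H_1 = Z^2,  H_2 = 0.

Take the total order 0 < 1 < 2 < 3 < 4 < 5 < 6 < 7 on the vertex set. Then K (dimension 2) consists of the simplices:

  0-simplices (8): [0], [1], [2], [3], [4], [5], [6], [7]
  1-simplices (12): [0,1], [0,6], [0,7], [1,3], [1,6], [1,7], [2,4], [2,6], [2,7], [3,5], [4,7], [5,6]
  2-simplices (3): [0,1,6], [0,1,7], [2,4,7]

so the chain groups are C_0 ≅ Z^8, C_1 ≅ Z^12, C_2 ≅ Z^3.

∂_1: C_1 → C_0 maps an edge to its endpoints' difference, ∂[p,q] = q − p. For instance
  ∂[5,6] = [6] − [5].
The 8×12 boundary matrix has rank 7 and Smith normal form diag(1,1,1,1,1,1,1).

The boundary map ∂_2: C_2 → C_1 acts by ∂[p,q,r] = [q,r] − [p,r] + [p,q]. For instance
  ∂[0,1,7] = [1,7] − [0,7] + [0,1],
  ∂[2,4,7] = [4,7] − [2,7] + [2,4].
As a 12×3 matrix over Z this has rank 3, with invariant factors (1,1,1).

Now H_k = ker ∂_k / im ∂_{k+1}, so:

  H_0: rank C_0 − rank ∂_1 = 8 − 7 = 1, and the invariant factors of ∂_1 are all 1, so H_0 ≅ Z.
  H_1: rank ker ∂_1 − rank ∂_2 = (12 − 7) − 3 = 2, and the invariant factors of ∂_2 are all 1, so H_1 ≅ Z^2.
  H_2: rank ker ∂_2 − rank ∂_3 = (3 − 3) − 0 = 0, and there is no ∂_3, so H_2 ≅ 0.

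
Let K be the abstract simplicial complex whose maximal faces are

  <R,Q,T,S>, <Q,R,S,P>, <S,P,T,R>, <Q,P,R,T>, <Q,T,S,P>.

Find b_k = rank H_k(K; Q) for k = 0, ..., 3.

Order the vertices as P < Q < R < S < T. Listing each simplex with vertices in this order, K has dimension 3 with simplices:

  0-simplices (5): P, Q, R, S, T
  1-simplices (10): PQ, PR, PS, PT, QR, QS, QT, RS, RT, ST
  2-simplices (10): PQR, PQS, PQT, PRS, PRT, PST, QRS, QRT, QST, RST
  3-simplices (5): PQRS, PQRT, PQST, PRST, QRST

giving chain groups C_0 ≅ Z^5, C_1 ≅ Z^10, C_2 ≅ Z^10, C_3 ≅ Z^5.

∂_1: C_1 → C_0 sends each edge [p,q] (with p < q) to q − p. For instance
  ∂PT = T − P.
This gives a 5×10 integer matrix of rank 4; reducing to Smith normal form yields diagonal entries (1,1,1,1).

∂_2: C_2 → C_1 maps a triangle to the signed sum of its edges. For instance
  ∂PQS = QS − PS + PQ,
  ∂QST = ST − QT + QS.
As a 10×10 matrix over Z this has rank 6, with invariant factors (1,1,1,1,1,1).

∂_3: C_3 → C_2 sends each 3-simplex σ to the alternating sum Σ_i (−1)^i (σ with its i-th vertex removed). For instance
  ∂QRST = RST − QST + QRT − QRS,
  ∂PRST = RST − PST + PRT − PRS.
The resulting 10×5 matrix has rank 4, and its Smith normal form has invariant factors (1,1,1,1).

Computing H_k = (kernel of ∂_k) / (image of ∂_{k+1}):

  H_0: rank C_0 − rank ∂_1 = 5 − 4 = 1, and the invariant factors of ∂_1 are all 1, so H_0 ≅ Z.
  H_1: rank ker ∂_1 − rank ∂_2 = (10 − 4) − 6 = 0, and the invariant factors of ∂_2 are all 1, so H_1 ≅ 0.
  H_2: rank ker ∂_2 − rank ∂_3 = (10 − 6) − 4 = 0, and the invariant factors of ∂_3 are all 1, so H_2 ≅ 0.
  H_3: rank ker ∂_3 − rank ∂_4 = (5 − 4) − 0 = 1, and there is no ∂_4, so H_3 ≅ Z.

Hence the Betti numbers are b_0 = 1, b_1 = 0, b_2 = 0, b_3 = 1.

b_0 = 1, b_1 = 0, b_2 = 0, b_3 = 1.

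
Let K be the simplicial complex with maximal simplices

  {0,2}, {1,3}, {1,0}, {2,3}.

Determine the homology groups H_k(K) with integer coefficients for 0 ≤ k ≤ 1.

H_0 ≅ Z,  H_1 ≅ Z.

Order the vertices as 0 < 1 < 2 < 3. Listing each simplex with vertices in this order, K has dimension 1 with simplices:

  0-simplices (4): [0], [1], [2], [3]
  1-simplices (4): [0,1], [0,2], [1,3], [2,3]

Hence C_0 ≅ Z^4, C_1 ≅ Z^4.

Boundary ∂_1: C_1 → C_0 maps an edge to its endpoints' difference, ∂[p,q] = q − p. For instance
  ∂[2,3] = [3] − [2].
As a 4×4 matrix over Z this has rank 3, with invariant factors (1,1,1).

Computing H_k = (kernel of ∂_k) / (image of ∂_{k+1}):

  H_0: rank C_0 − rank ∂_1 = 4 − 3 = 1, and the invariant factors of ∂_1 are all 1, so H_0 ≅ Z.
  H_1: rank ker ∂_1 − rank ∂_2 = (4 − 3) − 0 = 1, and there is no ∂_2, so H_1 ≅ Z.

As a check, the Euler characteristic is 4 − 4 = 0, which agrees with 1 − 1 = 0.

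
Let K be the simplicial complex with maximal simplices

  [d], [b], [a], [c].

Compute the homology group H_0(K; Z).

H_0 = Z^4.

K has 4 vertices.
rank ∂_0 = 0, rank ∂_1 = 0 ⇒ b_0 = 4 − 0 − 0 = 4. So H_0 ≅ Z^4.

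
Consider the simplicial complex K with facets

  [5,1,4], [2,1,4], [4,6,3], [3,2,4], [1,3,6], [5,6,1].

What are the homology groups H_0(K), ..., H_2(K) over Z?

H_0 ≅ Z,  H_1 ≅ Z,  H_2 = 0.

Order the vertices as 1 < 2 < 3 < 4 < 5 < 6. Listing each simplex with vertices in this order, K has dimension 2 with simplices:

  0-simplices (6): [1], [2], [3], [4], [5], [6]
  1-simplices (12): [1,2], [1,3], [1,4], [1,5], [1,6], [2,3], [2,4], [3,4], [3,6], [4,5], [4,6], [5,6]
  2-simplices (6): [1,2,4], [1,3,6], [1,4,5], [1,5,6], [2,3,4], [3,4,6]

so the chain groups are C_0 ≅ Z^6, C_1 ≅ Z^12, C_2 ≅ Z^6.

Boundary ∂_1: C_1 → C_0 sends each edge [p,q] (with p < q) to q − p. For instance
  ∂[5,6] = [6] − [5].
This gives a 6×12 integer matrix of rank 5; reducing to Smith normal form yields diagonal entries (1,1,1,1,1).

The boundary map ∂_2: C_2 → C_1 acts by ∂[p,q,r] = [q,r] − [p,r] + [p,q]. For instance
  ∂[1,2,4] = [2,4] − [1,4] + [1,2],
  ∂[1,3,6] = [3,6] − [1,6] + [1,3].
As a 12×6 matrix over Z this has rank 6, with invariant factors (1,1,1,1,1,1).

Reading off H_k = ker ∂_k / im ∂_{k+1}:

  H_0: rank C_0 − rank ∂_1 = 6 − 5 = 1, and the invariant factors of ∂_1 are all 1, so H_0 = Z.
  H_1: rank ker ∂_1 − rank ∂_2 = (12 − 5) − 6 = 1, and the invariant factors of ∂_2 are all 1, so H_1 = Z.
  H_2: rank ker ∂_2 − rank ∂_3 = (6 − 6) − 0 = 0, and there is no ∂_3, so H_2 = 0.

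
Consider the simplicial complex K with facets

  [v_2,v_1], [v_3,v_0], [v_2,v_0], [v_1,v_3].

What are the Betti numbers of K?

K has 4 vertices, 4 edges.
rank ∂_0 = 0, rank ∂_1 = 3 ⇒ b_0 = 4 − 0 − 3 = 1; all invariant factors of ∂_1 are 1 so no torsion. So H_0 ≅ Z.
rank ∂_1 = 3, rank ∂_2 = 0 ⇒ b_1 = 4 − 3 − 0 = 1. So H_1 ≅ Z.

b_0 = 1, b_1 = 1.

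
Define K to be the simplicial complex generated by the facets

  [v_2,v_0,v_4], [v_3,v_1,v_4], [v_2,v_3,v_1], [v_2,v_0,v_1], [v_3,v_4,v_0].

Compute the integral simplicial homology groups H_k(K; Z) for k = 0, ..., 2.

H_0 = Z,  H_1 = Z,  H_2 = 0.

Order the vertices as v_0 < v_1 < v_2 < v_3 < v_4. Listing each simplex with vertices in this order, K has dimension 2 with simplices:

  0-simplices (5): [v_0], [v_1], [v_2], [v_3], [v_4]
  1-simplices (10): [v_0,v_1], [v_0,v_2], [v_0,v_3], [v_0,v_4], [v_1,v_2], [v_1,v_3], [v_1,v_4], [v_2,v_3], [v_2,v_4], [v_3,v_4]
  2-simplices (5): [v_0,v_1,v_2], [v_0,v_2,v_4], [v_0,v_3,v_4], [v_1,v_2,v_3], [v_1,v_3,v_4]

giving chain groups C_0 ≅ Z^5, C_1 ≅ Z^10, C_2 ≅ Z^5.

Boundary ∂_1: C_1 → C_0 maps an edge to its endpoints' difference, ∂[p,q] = q − p.
The 5×10 boundary matrix has rank 4 and Smith normal form diag(1,1,1,1).

∂_2: C_2 → C_1 maps a triangle to the signed sum of its edges. For instance
  ∂[v_0,v_3,v_4] = [v_3,v_4] − [v_0,v_4] + [v_0,v_3],
  ∂[v_0,v_1,v_2] = [v_1,v_2] − [v_0,v_2] + [v_0,v_1].
The resulting 10×5 matrix has rank 5, and its Smith normal form has invariant factors (1,1,1,1,1).

Computing H_k = (kernel of ∂_k) / (image of ∂_{k+1}):

  H_0: rank C_0 − rank ∂_1 = 5 − 4 = 1, and the invariant factors of ∂_1 are all 1, so H_0 = Z.
  H_1: rank ker ∂_1 − rank ∂_2 = (10 − 4) − 5 = 1, and the invariant factors of ∂_2 are all 1, so H_1 = Z.
  H_2: rank ker ∂_2 − rank ∂_3 = (5 − 5) − 0 = 0, and there is no ∂_3, so H_2 = 0.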